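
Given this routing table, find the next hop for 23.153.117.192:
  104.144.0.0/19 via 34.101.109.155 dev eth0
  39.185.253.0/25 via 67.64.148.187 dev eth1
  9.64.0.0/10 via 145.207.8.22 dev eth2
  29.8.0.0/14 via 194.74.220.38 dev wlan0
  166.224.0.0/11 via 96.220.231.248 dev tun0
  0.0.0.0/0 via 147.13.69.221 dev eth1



Longest prefix match for 23.153.117.192:
  /19 104.144.0.0: no
  /25 39.185.253.0: no
  /10 9.64.0.0: no
  /14 29.8.0.0: no
  /11 166.224.0.0: no
  /0 0.0.0.0: MATCH
Selected: next-hop 147.13.69.221 via eth1 (matched /0)


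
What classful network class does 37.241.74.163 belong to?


First octet: 37
Binary: 00100101
0xxxxxxx -> Class A (1-126)
Class A, default mask 255.0.0.0 (/8)


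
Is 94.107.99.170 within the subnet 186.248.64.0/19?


Subnet network: 186.248.64.0
Test IP AND mask: 94.107.96.0
No, 94.107.99.170 is not in 186.248.64.0/19


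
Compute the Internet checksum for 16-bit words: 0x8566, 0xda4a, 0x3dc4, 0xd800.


Sum all words (with carry folding):
+ 0x8566 = 0x8566
+ 0xda4a = 0x5fb1
+ 0x3dc4 = 0x9d75
+ 0xd800 = 0x7576
One's complement: ~0x7576
Checksum = 0x8a89


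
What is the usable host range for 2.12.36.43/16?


Network: 2.12.0.0
Broadcast: 2.12.255.255
First usable = network + 1
Last usable = broadcast - 1
Range: 2.12.0.1 to 2.12.255.254


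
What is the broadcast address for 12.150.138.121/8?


Network: 12.0.0.0/8
Host bits = 24
Set all host bits to 1:
Broadcast: 12.255.255.255


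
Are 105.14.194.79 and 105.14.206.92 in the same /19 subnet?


Mask: 255.255.224.0
105.14.194.79 AND mask = 105.14.192.0
105.14.206.92 AND mask = 105.14.192.0
Yes, same subnet (105.14.192.0)


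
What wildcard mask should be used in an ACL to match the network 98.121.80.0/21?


Subnet mask: 255.255.248.0
Wildcard = 255.255.255.255 - subnet mask
255 - 255 = 0
255 - 255 = 0
255 - 248 = 7
255 - 0 = 255
Wildcard: 0.0.7.255


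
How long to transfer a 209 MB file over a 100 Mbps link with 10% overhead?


Effective throughput = 100 * (1 - 10/100) = 90 Mbps
File size in Mb = 209 * 8 = 1672 Mb
Time = 1672 / 90
Time = 18.5778 seconds


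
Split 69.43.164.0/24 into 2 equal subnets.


New prefix = 24 + 1 = 25
Each subnet has 128 addresses
  69.43.164.0/25
  69.43.164.128/25
Subnets: 69.43.164.0/25, 69.43.164.128/25


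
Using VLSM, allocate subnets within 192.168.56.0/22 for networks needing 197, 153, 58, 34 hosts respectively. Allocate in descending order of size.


197 hosts -> /24 (254 usable): 192.168.56.0/24
153 hosts -> /24 (254 usable): 192.168.57.0/24
58 hosts -> /26 (62 usable): 192.168.58.0/26
34 hosts -> /26 (62 usable): 192.168.58.64/26
Allocation: 192.168.56.0/24 (197 hosts, 254 usable); 192.168.57.0/24 (153 hosts, 254 usable); 192.168.58.0/26 (58 hosts, 62 usable); 192.168.58.64/26 (34 hosts, 62 usable)


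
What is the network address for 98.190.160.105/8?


IP:   01100010.10111110.10100000.01101001
Mask: 11111111.00000000.00000000.00000000
AND operation:
Net:  01100010.00000000.00000000.00000000
Network: 98.0.0.0/8


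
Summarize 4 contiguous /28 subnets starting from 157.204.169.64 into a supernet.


Original prefix: /28
Number of subnets: 4 = 2^2
New prefix = 28 - 2 = 26
Supernet: 157.204.169.64/26


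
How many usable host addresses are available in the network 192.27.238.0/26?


Host bits = 32 - 26 = 6
Total addresses = 2^6 = 64
Usable = total - 2 (network and broadcast)
Usable hosts: 62


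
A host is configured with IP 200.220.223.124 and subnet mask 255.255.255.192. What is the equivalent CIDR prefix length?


Binary: 11111111.11111111.11111111.11000000
Count leading 1s
Prefix: /26


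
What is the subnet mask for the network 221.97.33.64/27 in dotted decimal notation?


/27 means 27 network bits, 5 host bits
Binary: 11111111111111111111111111100000
Mask: 255.255.255.224


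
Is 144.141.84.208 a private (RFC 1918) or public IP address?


RFC 1918 private ranges:
  10.0.0.0/8 (10.0.0.0 - 10.255.255.255)
  172.16.0.0/12 (172.16.0.0 - 172.31.255.255)
  192.168.0.0/16 (192.168.0.0 - 192.168.255.255)
Public (not in any RFC 1918 range)


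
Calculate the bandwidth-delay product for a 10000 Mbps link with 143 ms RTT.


BDP = bandwidth * RTT
= 10000 Mbps * 143 ms
= 10000 * 1e6 * 143 / 1000 bits
= 1430000000 bits
= 178750000 bytes
= 174560.5469 KB
BDP = 1430000000 bits (178750000 bytes)


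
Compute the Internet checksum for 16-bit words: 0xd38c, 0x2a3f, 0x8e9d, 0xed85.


Sum all words (with carry folding):
+ 0xd38c = 0xd38c
+ 0x2a3f = 0xfdcb
+ 0x8e9d = 0x8c69
+ 0xed85 = 0x79ef
One's complement: ~0x79ef
Checksum = 0x8610


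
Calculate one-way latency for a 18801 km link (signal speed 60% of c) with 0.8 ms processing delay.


Speed = 0.6 * 3e5 km/s = 180000 km/s
Propagation delay = 18801 / 180000 = 0.1045 s = 104.45 ms
Processing delay = 0.8 ms
Total one-way latency = 105.25 ms


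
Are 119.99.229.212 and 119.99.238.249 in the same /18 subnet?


Mask: 255.255.192.0
119.99.229.212 AND mask = 119.99.192.0
119.99.238.249 AND mask = 119.99.192.0
Yes, same subnet (119.99.192.0)


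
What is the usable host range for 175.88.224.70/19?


Network: 175.88.224.0
Broadcast: 175.88.255.255
First usable = network + 1
Last usable = broadcast - 1
Range: 175.88.224.1 to 175.88.255.254


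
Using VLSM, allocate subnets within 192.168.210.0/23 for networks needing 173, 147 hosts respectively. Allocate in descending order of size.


173 hosts -> /24 (254 usable): 192.168.210.0/24
147 hosts -> /24 (254 usable): 192.168.211.0/24
Allocation: 192.168.210.0/24 (173 hosts, 254 usable); 192.168.211.0/24 (147 hosts, 254 usable)


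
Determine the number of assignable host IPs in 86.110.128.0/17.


Host bits = 32 - 17 = 15
Total addresses = 2^15 = 32768
Usable = total - 2 (network and broadcast)
Usable hosts: 32766


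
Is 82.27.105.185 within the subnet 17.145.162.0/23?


Subnet network: 17.145.162.0
Test IP AND mask: 82.27.104.0
No, 82.27.105.185 is not in 17.145.162.0/23


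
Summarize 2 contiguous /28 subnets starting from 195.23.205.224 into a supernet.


Original prefix: /28
Number of subnets: 2 = 2^1
New prefix = 28 - 1 = 27
Supernet: 195.23.205.224/27


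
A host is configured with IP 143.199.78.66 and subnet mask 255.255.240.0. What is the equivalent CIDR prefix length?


Binary: 11111111.11111111.11110000.00000000
Count leading 1s
Prefix: /20


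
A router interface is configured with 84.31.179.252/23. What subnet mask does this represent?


/23 means 23 network bits, 9 host bits
Binary: 11111111111111111111111000000000
Mask: 255.255.254.0


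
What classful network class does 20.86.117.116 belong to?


First octet: 20
Binary: 00010100
0xxxxxxx -> Class A (1-126)
Class A, default mask 255.0.0.0 (/8)


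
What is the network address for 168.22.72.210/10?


IP:   10101000.00010110.01001000.11010010
Mask: 11111111.11000000.00000000.00000000
AND operation:
Net:  10101000.00000000.00000000.00000000
Network: 168.0.0.0/10


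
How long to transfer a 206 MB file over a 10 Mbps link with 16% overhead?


Effective throughput = 10 * (1 - 16/100) = 8.4 Mbps
File size in Mb = 206 * 8 = 1648 Mb
Time = 1648 / 8.4
Time = 196.1905 seconds


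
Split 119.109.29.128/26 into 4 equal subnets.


New prefix = 26 + 2 = 28
Each subnet has 16 addresses
  119.109.29.128/28
  119.109.29.144/28
  119.109.29.160/28
  119.109.29.176/28
Subnets: 119.109.29.128/28, 119.109.29.144/28, 119.109.29.160/28, 119.109.29.176/28


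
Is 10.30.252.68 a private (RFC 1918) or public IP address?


RFC 1918 private ranges:
  10.0.0.0/8 (10.0.0.0 - 10.255.255.255)
  172.16.0.0/12 (172.16.0.0 - 172.31.255.255)
  192.168.0.0/16 (192.168.0.0 - 192.168.255.255)
Private (in 10.0.0.0/8)


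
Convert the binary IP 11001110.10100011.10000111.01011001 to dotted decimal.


11001110 = 206
10100011 = 163
10000111 = 135
01011001 = 89
IP: 206.163.135.89


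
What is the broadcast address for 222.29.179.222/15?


Network: 222.28.0.0/15
Host bits = 17
Set all host bits to 1:
Broadcast: 222.29.255.255


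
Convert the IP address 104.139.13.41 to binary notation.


104 = 01101000
139 = 10001011
13 = 00001101
41 = 00101001
Binary: 01101000.10001011.00001101.00101001


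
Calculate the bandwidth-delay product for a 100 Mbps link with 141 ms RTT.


BDP = bandwidth * RTT
= 100 Mbps * 141 ms
= 100 * 1e6 * 141 / 1000 bits
= 14100000 bits
= 1762500 bytes
= 1721.1914 KB
BDP = 14100000 bits (1762500 bytes)


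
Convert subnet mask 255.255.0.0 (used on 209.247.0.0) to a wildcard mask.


Subnet mask: 255.255.0.0
Wildcard = 255.255.255.255 - subnet mask
255 - 255 = 0
255 - 255 = 0
255 - 0 = 255
255 - 0 = 255
Wildcard: 0.0.255.255


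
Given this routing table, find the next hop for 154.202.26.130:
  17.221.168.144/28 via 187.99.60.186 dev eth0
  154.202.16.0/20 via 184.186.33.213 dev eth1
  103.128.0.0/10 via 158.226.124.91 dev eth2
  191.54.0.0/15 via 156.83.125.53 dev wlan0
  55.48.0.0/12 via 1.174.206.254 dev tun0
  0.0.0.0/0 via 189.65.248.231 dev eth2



Longest prefix match for 154.202.26.130:
  /28 17.221.168.144: no
  /20 154.202.16.0: MATCH
  /10 103.128.0.0: no
  /15 191.54.0.0: no
  /12 55.48.0.0: no
  /0 0.0.0.0: MATCH
Selected: next-hop 184.186.33.213 via eth1 (matched /20)


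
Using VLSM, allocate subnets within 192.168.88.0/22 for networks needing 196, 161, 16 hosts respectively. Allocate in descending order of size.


196 hosts -> /24 (254 usable): 192.168.88.0/24
161 hosts -> /24 (254 usable): 192.168.89.0/24
16 hosts -> /27 (30 usable): 192.168.90.0/27
Allocation: 192.168.88.0/24 (196 hosts, 254 usable); 192.168.89.0/24 (161 hosts, 254 usable); 192.168.90.0/27 (16 hosts, 30 usable)


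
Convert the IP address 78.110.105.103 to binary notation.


78 = 01001110
110 = 01101110
105 = 01101001
103 = 01100111
Binary: 01001110.01101110.01101001.01100111


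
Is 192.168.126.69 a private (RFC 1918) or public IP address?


RFC 1918 private ranges:
  10.0.0.0/8 (10.0.0.0 - 10.255.255.255)
  172.16.0.0/12 (172.16.0.0 - 172.31.255.255)
  192.168.0.0/16 (192.168.0.0 - 192.168.255.255)
Private (in 192.168.0.0/16)


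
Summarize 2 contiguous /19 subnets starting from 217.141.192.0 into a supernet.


Original prefix: /19
Number of subnets: 2 = 2^1
New prefix = 19 - 1 = 18
Supernet: 217.141.192.0/18


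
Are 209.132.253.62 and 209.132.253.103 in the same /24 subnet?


Mask: 255.255.255.0
209.132.253.62 AND mask = 209.132.253.0
209.132.253.103 AND mask = 209.132.253.0
Yes, same subnet (209.132.253.0)


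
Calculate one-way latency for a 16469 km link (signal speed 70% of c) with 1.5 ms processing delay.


Speed = 0.7 * 3e5 km/s = 210000 km/s
Propagation delay = 16469 / 210000 = 0.0784 s = 78.4238 ms
Processing delay = 1.5 ms
Total one-way latency = 79.9238 ms


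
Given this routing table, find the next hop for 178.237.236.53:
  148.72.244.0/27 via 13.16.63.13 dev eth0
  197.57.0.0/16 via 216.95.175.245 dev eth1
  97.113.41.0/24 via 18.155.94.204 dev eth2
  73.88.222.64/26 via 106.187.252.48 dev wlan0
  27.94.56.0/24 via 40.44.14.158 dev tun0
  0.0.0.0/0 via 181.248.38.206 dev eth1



Longest prefix match for 178.237.236.53:
  /27 148.72.244.0: no
  /16 197.57.0.0: no
  /24 97.113.41.0: no
  /26 73.88.222.64: no
  /24 27.94.56.0: no
  /0 0.0.0.0: MATCH
Selected: next-hop 181.248.38.206 via eth1 (matched /0)


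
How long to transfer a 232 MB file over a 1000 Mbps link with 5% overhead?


Effective throughput = 1000 * (1 - 5/100) = 950 Mbps
File size in Mb = 232 * 8 = 1856 Mb
Time = 1856 / 950
Time = 1.9537 seconds


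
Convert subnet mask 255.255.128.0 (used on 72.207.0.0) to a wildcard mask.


Subnet mask: 255.255.128.0
Wildcard = 255.255.255.255 - subnet mask
255 - 255 = 0
255 - 255 = 0
255 - 128 = 127
255 - 0 = 255
Wildcard: 0.0.127.255


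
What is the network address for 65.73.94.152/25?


IP:   01000001.01001001.01011110.10011000
Mask: 11111111.11111111.11111111.10000000
AND operation:
Net:  01000001.01001001.01011110.10000000
Network: 65.73.94.128/25


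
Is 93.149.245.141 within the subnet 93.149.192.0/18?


Subnet network: 93.149.192.0
Test IP AND mask: 93.149.192.0
Yes, 93.149.245.141 is in 93.149.192.0/18


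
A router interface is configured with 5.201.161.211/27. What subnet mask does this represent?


/27 means 27 network bits, 5 host bits
Binary: 11111111111111111111111111100000
Mask: 255.255.255.224


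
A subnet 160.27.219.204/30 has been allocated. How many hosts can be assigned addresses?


Host bits = 32 - 30 = 2
Total addresses = 2^2 = 4
Usable = total - 2 (network and broadcast)
Usable hosts: 2


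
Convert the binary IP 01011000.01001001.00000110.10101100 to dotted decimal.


01011000 = 88
01001001 = 73
00000110 = 6
10101100 = 172
IP: 88.73.6.172


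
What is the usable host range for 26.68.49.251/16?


Network: 26.68.0.0
Broadcast: 26.68.255.255
First usable = network + 1
Last usable = broadcast - 1
Range: 26.68.0.1 to 26.68.255.254


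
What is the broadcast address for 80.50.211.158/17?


Network: 80.50.128.0/17
Host bits = 15
Set all host bits to 1:
Broadcast: 80.50.255.255


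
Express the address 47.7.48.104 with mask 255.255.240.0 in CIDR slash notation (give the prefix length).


Binary: 11111111.11111111.11110000.00000000
Count leading 1s
Prefix: /20


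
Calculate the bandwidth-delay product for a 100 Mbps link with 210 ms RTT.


BDP = bandwidth * RTT
= 100 Mbps * 210 ms
= 100 * 1e6 * 210 / 1000 bits
= 21000000 bits
= 2625000 bytes
= 2563.4766 KB
BDP = 21000000 bits (2625000 bytes)


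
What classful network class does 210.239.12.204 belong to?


First octet: 210
Binary: 11010010
110xxxxx -> Class C (192-223)
Class C, default mask 255.255.255.0 (/24)


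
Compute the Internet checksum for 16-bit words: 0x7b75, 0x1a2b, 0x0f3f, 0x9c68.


Sum all words (with carry folding):
+ 0x7b75 = 0x7b75
+ 0x1a2b = 0x95a0
+ 0x0f3f = 0xa4df
+ 0x9c68 = 0x4148
One's complement: ~0x4148
Checksum = 0xbeb7


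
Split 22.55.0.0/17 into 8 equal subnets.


New prefix = 17 + 3 = 20
Each subnet has 4096 addresses
  22.55.0.0/20
  22.55.16.0/20
  22.55.32.0/20
  22.55.48.0/20
  22.55.64.0/20
  22.55.80.0/20
  22.55.96.0/20
  22.55.112.0/20
Subnets: 22.55.0.0/20, 22.55.16.0/20, 22.55.32.0/20, 22.55.48.0/20, 22.55.64.0/20, 22.55.80.0/20, 22.55.96.0/20, 22.55.112.0/20


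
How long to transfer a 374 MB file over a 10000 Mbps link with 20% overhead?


Effective throughput = 10000 * (1 - 20/100) = 8000 Mbps
File size in Mb = 374 * 8 = 2992 Mb
Time = 2992 / 8000
Time = 0.374 seconds


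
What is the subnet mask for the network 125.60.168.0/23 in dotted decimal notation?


/23 means 23 network bits, 9 host bits
Binary: 11111111111111111111111000000000
Mask: 255.255.254.0


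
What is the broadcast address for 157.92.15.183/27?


Network: 157.92.15.160/27
Host bits = 5
Set all host bits to 1:
Broadcast: 157.92.15.191


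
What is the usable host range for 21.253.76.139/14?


Network: 21.252.0.0
Broadcast: 21.255.255.255
First usable = network + 1
Last usable = broadcast - 1
Range: 21.252.0.1 to 21.255.255.254


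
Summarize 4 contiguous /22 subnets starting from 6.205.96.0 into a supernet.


Original prefix: /22
Number of subnets: 4 = 2^2
New prefix = 22 - 2 = 20
Supernet: 6.205.96.0/20


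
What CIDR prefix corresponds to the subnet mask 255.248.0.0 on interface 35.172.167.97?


Binary: 11111111.11111000.00000000.00000000
Count leading 1s
Prefix: /13


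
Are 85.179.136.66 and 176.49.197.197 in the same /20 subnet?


Mask: 255.255.240.0
85.179.136.66 AND mask = 85.179.128.0
176.49.197.197 AND mask = 176.49.192.0
No, different subnets (85.179.128.0 vs 176.49.192.0)


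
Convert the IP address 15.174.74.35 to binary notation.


15 = 00001111
174 = 10101110
74 = 01001010
35 = 00100011
Binary: 00001111.10101110.01001010.00100011


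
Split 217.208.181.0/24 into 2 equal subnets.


New prefix = 24 + 1 = 25
Each subnet has 128 addresses
  217.208.181.0/25
  217.208.181.128/25
Subnets: 217.208.181.0/25, 217.208.181.128/25


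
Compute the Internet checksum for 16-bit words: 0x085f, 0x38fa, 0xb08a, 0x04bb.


Sum all words (with carry folding):
+ 0x085f = 0x085f
+ 0x38fa = 0x4159
+ 0xb08a = 0xf1e3
+ 0x04bb = 0xf69e
One's complement: ~0xf69e
Checksum = 0x0961


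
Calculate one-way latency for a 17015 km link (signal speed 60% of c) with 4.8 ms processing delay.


Speed = 0.6 * 3e5 km/s = 180000 km/s
Propagation delay = 17015 / 180000 = 0.0945 s = 94.5278 ms
Processing delay = 4.8 ms
Total one-way latency = 99.3278 ms


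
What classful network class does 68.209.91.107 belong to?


First octet: 68
Binary: 01000100
0xxxxxxx -> Class A (1-126)
Class A, default mask 255.0.0.0 (/8)


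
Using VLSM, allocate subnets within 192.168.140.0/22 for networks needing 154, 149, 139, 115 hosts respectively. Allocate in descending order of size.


154 hosts -> /24 (254 usable): 192.168.140.0/24
149 hosts -> /24 (254 usable): 192.168.141.0/24
139 hosts -> /24 (254 usable): 192.168.142.0/24
115 hosts -> /25 (126 usable): 192.168.143.0/25
Allocation: 192.168.140.0/24 (154 hosts, 254 usable); 192.168.141.0/24 (149 hosts, 254 usable); 192.168.142.0/24 (139 hosts, 254 usable); 192.168.143.0/25 (115 hosts, 126 usable)


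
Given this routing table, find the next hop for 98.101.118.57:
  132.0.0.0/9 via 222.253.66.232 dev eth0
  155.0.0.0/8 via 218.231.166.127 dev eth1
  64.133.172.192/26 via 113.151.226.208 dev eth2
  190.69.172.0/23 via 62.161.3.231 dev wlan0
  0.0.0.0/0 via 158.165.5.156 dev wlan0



Longest prefix match for 98.101.118.57:
  /9 132.0.0.0: no
  /8 155.0.0.0: no
  /26 64.133.172.192: no
  /23 190.69.172.0: no
  /0 0.0.0.0: MATCH
Selected: next-hop 158.165.5.156 via wlan0 (matched /0)


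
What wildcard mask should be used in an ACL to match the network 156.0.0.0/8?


Subnet mask: 255.0.0.0
Wildcard = 255.255.255.255 - subnet mask
255 - 255 = 0
255 - 0 = 255
255 - 0 = 255
255 - 0 = 255
Wildcard: 0.255.255.255


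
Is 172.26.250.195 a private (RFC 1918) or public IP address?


RFC 1918 private ranges:
  10.0.0.0/8 (10.0.0.0 - 10.255.255.255)
  172.16.0.0/12 (172.16.0.0 - 172.31.255.255)
  192.168.0.0/16 (192.168.0.0 - 192.168.255.255)
Private (in 172.16.0.0/12)


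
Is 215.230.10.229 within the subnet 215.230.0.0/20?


Subnet network: 215.230.0.0
Test IP AND mask: 215.230.0.0
Yes, 215.230.10.229 is in 215.230.0.0/20


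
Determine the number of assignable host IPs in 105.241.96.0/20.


Host bits = 32 - 20 = 12
Total addresses = 2^12 = 4096
Usable = total - 2 (network and broadcast)
Usable hosts: 4094


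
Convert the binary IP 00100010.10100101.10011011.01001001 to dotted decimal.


00100010 = 34
10100101 = 165
10011011 = 155
01001001 = 73
IP: 34.165.155.73


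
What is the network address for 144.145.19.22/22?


IP:   10010000.10010001.00010011.00010110
Mask: 11111111.11111111.11111100.00000000
AND operation:
Net:  10010000.10010001.00010000.00000000
Network: 144.145.16.0/22


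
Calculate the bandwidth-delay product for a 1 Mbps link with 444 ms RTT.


BDP = bandwidth * RTT
= 1 Mbps * 444 ms
= 1 * 1e6 * 444 / 1000 bits
= 444000 bits
= 55500 bytes
= 54.1992 KB
BDP = 444000 bits (55500 bytes)


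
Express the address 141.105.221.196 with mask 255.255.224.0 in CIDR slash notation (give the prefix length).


Binary: 11111111.11111111.11100000.00000000
Count leading 1s
Prefix: /19


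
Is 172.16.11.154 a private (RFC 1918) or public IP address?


RFC 1918 private ranges:
  10.0.0.0/8 (10.0.0.0 - 10.255.255.255)
  172.16.0.0/12 (172.16.0.0 - 172.31.255.255)
  192.168.0.0/16 (192.168.0.0 - 192.168.255.255)
Private (in 172.16.0.0/12)


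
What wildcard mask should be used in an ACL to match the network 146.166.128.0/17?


Subnet mask: 255.255.128.0
Wildcard = 255.255.255.255 - subnet mask
255 - 255 = 0
255 - 255 = 0
255 - 128 = 127
255 - 0 = 255
Wildcard: 0.0.127.255


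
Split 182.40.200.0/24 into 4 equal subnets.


New prefix = 24 + 2 = 26
Each subnet has 64 addresses
  182.40.200.0/26
  182.40.200.64/26
  182.40.200.128/26
  182.40.200.192/26
Subnets: 182.40.200.0/26, 182.40.200.64/26, 182.40.200.128/26, 182.40.200.192/26


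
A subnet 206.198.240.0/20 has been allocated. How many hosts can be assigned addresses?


Host bits = 32 - 20 = 12
Total addresses = 2^12 = 4096
Usable = total - 2 (network and broadcast)
Usable hosts: 4094


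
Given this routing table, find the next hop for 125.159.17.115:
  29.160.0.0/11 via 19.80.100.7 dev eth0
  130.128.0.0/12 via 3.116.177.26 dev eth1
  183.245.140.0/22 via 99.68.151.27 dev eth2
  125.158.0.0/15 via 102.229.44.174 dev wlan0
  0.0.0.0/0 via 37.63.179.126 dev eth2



Longest prefix match for 125.159.17.115:
  /11 29.160.0.0: no
  /12 130.128.0.0: no
  /22 183.245.140.0: no
  /15 125.158.0.0: MATCH
  /0 0.0.0.0: MATCH
Selected: next-hop 102.229.44.174 via wlan0 (matched /15)


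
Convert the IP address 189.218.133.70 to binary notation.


189 = 10111101
218 = 11011010
133 = 10000101
70 = 01000110
Binary: 10111101.11011010.10000101.01000110


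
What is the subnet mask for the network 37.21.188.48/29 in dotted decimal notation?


/29 means 29 network bits, 3 host bits
Binary: 11111111111111111111111111111000
Mask: 255.255.255.248


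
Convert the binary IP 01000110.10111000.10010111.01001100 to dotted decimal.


01000110 = 70
10111000 = 184
10010111 = 151
01001100 = 76
IP: 70.184.151.76


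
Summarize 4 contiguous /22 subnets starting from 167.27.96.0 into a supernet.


Original prefix: /22
Number of subnets: 4 = 2^2
New prefix = 22 - 2 = 20
Supernet: 167.27.96.0/20


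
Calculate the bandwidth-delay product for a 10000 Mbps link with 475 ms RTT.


BDP = bandwidth * RTT
= 10000 Mbps * 475 ms
= 10000 * 1e6 * 475 / 1000 bits
= 4750000000 bits
= 593750000 bytes
= 579833.9844 KB
BDP = 4750000000 bits (593750000 bytes)


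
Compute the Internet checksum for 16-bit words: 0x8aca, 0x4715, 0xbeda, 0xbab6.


Sum all words (with carry folding):
+ 0x8aca = 0x8aca
+ 0x4715 = 0xd1df
+ 0xbeda = 0x90ba
+ 0xbab6 = 0x4b71
One's complement: ~0x4b71
Checksum = 0xb48e


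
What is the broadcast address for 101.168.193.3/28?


Network: 101.168.193.0/28
Host bits = 4
Set all host bits to 1:
Broadcast: 101.168.193.15


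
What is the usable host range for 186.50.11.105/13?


Network: 186.48.0.0
Broadcast: 186.55.255.255
First usable = network + 1
Last usable = broadcast - 1
Range: 186.48.0.1 to 186.55.255.254


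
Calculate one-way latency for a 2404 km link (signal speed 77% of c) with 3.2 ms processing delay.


Speed = 0.77 * 3e5 km/s = 231000 km/s
Propagation delay = 2404 / 231000 = 0.0104 s = 10.4069 ms
Processing delay = 3.2 ms
Total one-way latency = 13.6069 ms


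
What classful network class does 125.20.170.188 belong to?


First octet: 125
Binary: 01111101
0xxxxxxx -> Class A (1-126)
Class A, default mask 255.0.0.0 (/8)


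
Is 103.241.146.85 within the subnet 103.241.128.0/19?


Subnet network: 103.241.128.0
Test IP AND mask: 103.241.128.0
Yes, 103.241.146.85 is in 103.241.128.0/19


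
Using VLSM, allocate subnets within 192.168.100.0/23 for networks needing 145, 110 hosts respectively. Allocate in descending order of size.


145 hosts -> /24 (254 usable): 192.168.100.0/24
110 hosts -> /25 (126 usable): 192.168.101.0/25
Allocation: 192.168.100.0/24 (145 hosts, 254 usable); 192.168.101.0/25 (110 hosts, 126 usable)


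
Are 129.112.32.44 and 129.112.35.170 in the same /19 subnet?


Mask: 255.255.224.0
129.112.32.44 AND mask = 129.112.32.0
129.112.35.170 AND mask = 129.112.32.0
Yes, same subnet (129.112.32.0)


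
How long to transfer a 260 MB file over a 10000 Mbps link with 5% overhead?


Effective throughput = 10000 * (1 - 5/100) = 9500 Mbps
File size in Mb = 260 * 8 = 2080 Mb
Time = 2080 / 9500
Time = 0.2189 seconds


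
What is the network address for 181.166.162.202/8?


IP:   10110101.10100110.10100010.11001010
Mask: 11111111.00000000.00000000.00000000
AND operation:
Net:  10110101.00000000.00000000.00000000
Network: 181.0.0.0/8


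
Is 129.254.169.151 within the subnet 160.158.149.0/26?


Subnet network: 160.158.149.0
Test IP AND mask: 129.254.169.128
No, 129.254.169.151 is not in 160.158.149.0/26


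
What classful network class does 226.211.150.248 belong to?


First octet: 226
Binary: 11100010
1110xxxx -> Class D (224-239)
Class D (multicast), default mask N/A


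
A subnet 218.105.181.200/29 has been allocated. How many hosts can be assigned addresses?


Host bits = 32 - 29 = 3
Total addresses = 2^3 = 8
Usable = total - 2 (network and broadcast)
Usable hosts: 6


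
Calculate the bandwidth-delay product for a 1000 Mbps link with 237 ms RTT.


BDP = bandwidth * RTT
= 1000 Mbps * 237 ms
= 1000 * 1e6 * 237 / 1000 bits
= 237000000 bits
= 29625000 bytes
= 28930.6641 KB
BDP = 237000000 bits (29625000 bytes)


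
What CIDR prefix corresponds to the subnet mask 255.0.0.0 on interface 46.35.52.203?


Binary: 11111111.00000000.00000000.00000000
Count leading 1s
Prefix: /8


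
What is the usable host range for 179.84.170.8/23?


Network: 179.84.170.0
Broadcast: 179.84.171.255
First usable = network + 1
Last usable = broadcast - 1
Range: 179.84.170.1 to 179.84.171.254


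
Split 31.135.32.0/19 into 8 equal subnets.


New prefix = 19 + 3 = 22
Each subnet has 1024 addresses
  31.135.32.0/22
  31.135.36.0/22
  31.135.40.0/22
  31.135.44.0/22
  31.135.48.0/22
  31.135.52.0/22
  31.135.56.0/22
  31.135.60.0/22
Subnets: 31.135.32.0/22, 31.135.36.0/22, 31.135.40.0/22, 31.135.44.0/22, 31.135.48.0/22, 31.135.52.0/22, 31.135.56.0/22, 31.135.60.0/22


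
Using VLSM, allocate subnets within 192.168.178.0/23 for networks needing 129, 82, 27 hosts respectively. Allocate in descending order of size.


129 hosts -> /24 (254 usable): 192.168.178.0/24
82 hosts -> /25 (126 usable): 192.168.179.0/25
27 hosts -> /27 (30 usable): 192.168.179.128/27
Allocation: 192.168.178.0/24 (129 hosts, 254 usable); 192.168.179.0/25 (82 hosts, 126 usable); 192.168.179.128/27 (27 hosts, 30 usable)


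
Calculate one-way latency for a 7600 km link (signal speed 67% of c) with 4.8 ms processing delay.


Speed = 0.67 * 3e5 km/s = 201000 km/s
Propagation delay = 7600 / 201000 = 0.0378 s = 37.8109 ms
Processing delay = 4.8 ms
Total one-way latency = 42.6109 ms


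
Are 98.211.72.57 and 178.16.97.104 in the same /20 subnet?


Mask: 255.255.240.0
98.211.72.57 AND mask = 98.211.64.0
178.16.97.104 AND mask = 178.16.96.0
No, different subnets (98.211.64.0 vs 178.16.96.0)


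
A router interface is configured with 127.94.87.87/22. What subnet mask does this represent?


/22 means 22 network bits, 10 host bits
Binary: 11111111111111111111110000000000
Mask: 255.255.252.0


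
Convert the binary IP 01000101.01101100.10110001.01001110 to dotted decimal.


01000101 = 69
01101100 = 108
10110001 = 177
01001110 = 78
IP: 69.108.177.78


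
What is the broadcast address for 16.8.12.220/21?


Network: 16.8.8.0/21
Host bits = 11
Set all host bits to 1:
Broadcast: 16.8.15.255


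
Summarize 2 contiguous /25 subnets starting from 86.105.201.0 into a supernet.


Original prefix: /25
Number of subnets: 2 = 2^1
New prefix = 25 - 1 = 24
Supernet: 86.105.201.0/24


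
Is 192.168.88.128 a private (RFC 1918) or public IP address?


RFC 1918 private ranges:
  10.0.0.0/8 (10.0.0.0 - 10.255.255.255)
  172.16.0.0/12 (172.16.0.0 - 172.31.255.255)
  192.168.0.0/16 (192.168.0.0 - 192.168.255.255)
Private (in 192.168.0.0/16)


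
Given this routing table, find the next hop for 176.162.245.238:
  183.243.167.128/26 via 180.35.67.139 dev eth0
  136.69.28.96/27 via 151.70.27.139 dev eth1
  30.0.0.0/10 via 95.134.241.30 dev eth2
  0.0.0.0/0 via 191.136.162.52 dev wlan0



Longest prefix match for 176.162.245.238:
  /26 183.243.167.128: no
  /27 136.69.28.96: no
  /10 30.0.0.0: no
  /0 0.0.0.0: MATCH
Selected: next-hop 191.136.162.52 via wlan0 (matched /0)


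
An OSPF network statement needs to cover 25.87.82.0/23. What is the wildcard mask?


Subnet mask: 255.255.254.0
Wildcard = 255.255.255.255 - subnet mask
255 - 255 = 0
255 - 255 = 0
255 - 254 = 1
255 - 0 = 255
Wildcard: 0.0.1.255


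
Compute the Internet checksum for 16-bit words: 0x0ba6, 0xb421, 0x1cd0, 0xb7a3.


Sum all words (with carry folding):
+ 0x0ba6 = 0x0ba6
+ 0xb421 = 0xbfc7
+ 0x1cd0 = 0xdc97
+ 0xb7a3 = 0x943b
One's complement: ~0x943b
Checksum = 0x6bc4


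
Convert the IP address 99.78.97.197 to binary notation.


99 = 01100011
78 = 01001110
97 = 01100001
197 = 11000101
Binary: 01100011.01001110.01100001.11000101


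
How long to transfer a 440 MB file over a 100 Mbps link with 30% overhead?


Effective throughput = 100 * (1 - 30/100) = 70 Mbps
File size in Mb = 440 * 8 = 3520 Mb
Time = 3520 / 70
Time = 50.2857 seconds


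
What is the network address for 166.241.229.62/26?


IP:   10100110.11110001.11100101.00111110
Mask: 11111111.11111111.11111111.11000000
AND operation:
Net:  10100110.11110001.11100101.00000000
Network: 166.241.229.0/26


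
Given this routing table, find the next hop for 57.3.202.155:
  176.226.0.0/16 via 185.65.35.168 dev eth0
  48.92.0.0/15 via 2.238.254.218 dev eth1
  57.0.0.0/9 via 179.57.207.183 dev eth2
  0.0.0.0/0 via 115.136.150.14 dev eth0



Longest prefix match for 57.3.202.155:
  /16 176.226.0.0: no
  /15 48.92.0.0: no
  /9 57.0.0.0: MATCH
  /0 0.0.0.0: MATCH
Selected: next-hop 179.57.207.183 via eth2 (matched /9)


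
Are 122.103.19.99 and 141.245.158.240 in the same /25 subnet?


Mask: 255.255.255.128
122.103.19.99 AND mask = 122.103.19.0
141.245.158.240 AND mask = 141.245.158.128
No, different subnets (122.103.19.0 vs 141.245.158.128)


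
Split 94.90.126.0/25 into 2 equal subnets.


New prefix = 25 + 1 = 26
Each subnet has 64 addresses
  94.90.126.0/26
  94.90.126.64/26
Subnets: 94.90.126.0/26, 94.90.126.64/26


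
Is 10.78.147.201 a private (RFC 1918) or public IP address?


RFC 1918 private ranges:
  10.0.0.0/8 (10.0.0.0 - 10.255.255.255)
  172.16.0.0/12 (172.16.0.0 - 172.31.255.255)
  192.168.0.0/16 (192.168.0.0 - 192.168.255.255)
Private (in 10.0.0.0/8)


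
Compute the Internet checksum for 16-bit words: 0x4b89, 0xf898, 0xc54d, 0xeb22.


Sum all words (with carry folding):
+ 0x4b89 = 0x4b89
+ 0xf898 = 0x4422
+ 0xc54d = 0x0970
+ 0xeb22 = 0xf492
One's complement: ~0xf492
Checksum = 0x0b6d


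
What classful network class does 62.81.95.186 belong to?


First octet: 62
Binary: 00111110
0xxxxxxx -> Class A (1-126)
Class A, default mask 255.0.0.0 (/8)


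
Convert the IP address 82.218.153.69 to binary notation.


82 = 01010010
218 = 11011010
153 = 10011001
69 = 01000101
Binary: 01010010.11011010.10011001.01000101


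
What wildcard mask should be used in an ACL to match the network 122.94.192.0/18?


Subnet mask: 255.255.192.0
Wildcard = 255.255.255.255 - subnet mask
255 - 255 = 0
255 - 255 = 0
255 - 192 = 63
255 - 0 = 255
Wildcard: 0.0.63.255


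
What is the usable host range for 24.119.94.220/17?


Network: 24.119.0.0
Broadcast: 24.119.127.255
First usable = network + 1
Last usable = broadcast - 1
Range: 24.119.0.1 to 24.119.127.254


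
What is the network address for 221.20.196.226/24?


IP:   11011101.00010100.11000100.11100010
Mask: 11111111.11111111.11111111.00000000
AND operation:
Net:  11011101.00010100.11000100.00000000
Network: 221.20.196.0/24


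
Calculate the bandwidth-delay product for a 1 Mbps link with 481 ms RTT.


BDP = bandwidth * RTT
= 1 Mbps * 481 ms
= 1 * 1e6 * 481 / 1000 bits
= 481000 bits
= 60125 bytes
= 58.7158 KB
BDP = 481000 bits (60125 bytes)


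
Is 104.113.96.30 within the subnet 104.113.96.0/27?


Subnet network: 104.113.96.0
Test IP AND mask: 104.113.96.0
Yes, 104.113.96.30 is in 104.113.96.0/27


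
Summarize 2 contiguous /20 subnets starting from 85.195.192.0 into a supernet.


Original prefix: /20
Number of subnets: 2 = 2^1
New prefix = 20 - 1 = 19
Supernet: 85.195.192.0/19


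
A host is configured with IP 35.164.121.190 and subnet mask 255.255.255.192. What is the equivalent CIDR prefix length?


Binary: 11111111.11111111.11111111.11000000
Count leading 1s
Prefix: /26


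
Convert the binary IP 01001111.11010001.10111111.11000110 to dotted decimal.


01001111 = 79
11010001 = 209
10111111 = 191
11000110 = 198
IP: 79.209.191.198


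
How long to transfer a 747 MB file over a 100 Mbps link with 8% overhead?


Effective throughput = 100 * (1 - 8/100) = 92 Mbps
File size in Mb = 747 * 8 = 5976 Mb
Time = 5976 / 92
Time = 64.9565 seconds


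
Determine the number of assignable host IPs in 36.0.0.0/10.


Host bits = 32 - 10 = 22
Total addresses = 2^22 = 4194304
Usable = total - 2 (network and broadcast)
Usable hosts: 4194302


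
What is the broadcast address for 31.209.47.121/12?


Network: 31.208.0.0/12
Host bits = 20
Set all host bits to 1:
Broadcast: 31.223.255.255


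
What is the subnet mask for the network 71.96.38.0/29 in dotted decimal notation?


/29 means 29 network bits, 3 host bits
Binary: 11111111111111111111111111111000
Mask: 255.255.255.248


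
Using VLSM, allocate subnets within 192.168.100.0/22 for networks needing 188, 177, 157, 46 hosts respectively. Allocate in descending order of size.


188 hosts -> /24 (254 usable): 192.168.100.0/24
177 hosts -> /24 (254 usable): 192.168.101.0/24
157 hosts -> /24 (254 usable): 192.168.102.0/24
46 hosts -> /26 (62 usable): 192.168.103.0/26
Allocation: 192.168.100.0/24 (188 hosts, 254 usable); 192.168.101.0/24 (177 hosts, 254 usable); 192.168.102.0/24 (157 hosts, 254 usable); 192.168.103.0/26 (46 hosts, 62 usable)


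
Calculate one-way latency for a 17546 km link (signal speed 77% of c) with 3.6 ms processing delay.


Speed = 0.77 * 3e5 km/s = 231000 km/s
Propagation delay = 17546 / 231000 = 0.076 s = 75.9567 ms
Processing delay = 3.6 ms
Total one-way latency = 79.5567 ms


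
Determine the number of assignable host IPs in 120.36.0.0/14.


Host bits = 32 - 14 = 18
Total addresses = 2^18 = 262144
Usable = total - 2 (network and broadcast)
Usable hosts: 262142


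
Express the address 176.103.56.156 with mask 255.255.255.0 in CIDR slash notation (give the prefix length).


Binary: 11111111.11111111.11111111.00000000
Count leading 1s
Prefix: /24


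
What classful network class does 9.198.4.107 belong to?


First octet: 9
Binary: 00001001
0xxxxxxx -> Class A (1-126)
Class A, default mask 255.0.0.0 (/8)


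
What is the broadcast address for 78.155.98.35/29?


Network: 78.155.98.32/29
Host bits = 3
Set all host bits to 1:
Broadcast: 78.155.98.39


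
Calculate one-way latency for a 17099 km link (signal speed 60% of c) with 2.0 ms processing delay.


Speed = 0.6 * 3e5 km/s = 180000 km/s
Propagation delay = 17099 / 180000 = 0.095 s = 94.9944 ms
Processing delay = 2.0 ms
Total one-way latency = 96.9944 ms


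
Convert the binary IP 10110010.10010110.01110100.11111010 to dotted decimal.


10110010 = 178
10010110 = 150
01110100 = 116
11111010 = 250
IP: 178.150.116.250


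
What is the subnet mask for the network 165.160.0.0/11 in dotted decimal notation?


/11 means 11 network bits, 21 host bits
Binary: 11111111111000000000000000000000
Mask: 255.224.0.0


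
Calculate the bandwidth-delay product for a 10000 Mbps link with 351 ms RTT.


BDP = bandwidth * RTT
= 10000 Mbps * 351 ms
= 10000 * 1e6 * 351 / 1000 bits
= 3510000000 bits
= 438750000 bytes
= 428466.7969 KB
BDP = 3510000000 bits (438750000 bytes)


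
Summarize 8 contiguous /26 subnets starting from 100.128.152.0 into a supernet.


Original prefix: /26
Number of subnets: 8 = 2^3
New prefix = 26 - 3 = 23
Supernet: 100.128.152.0/23


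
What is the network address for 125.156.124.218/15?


IP:   01111101.10011100.01111100.11011010
Mask: 11111111.11111110.00000000.00000000
AND operation:
Net:  01111101.10011100.00000000.00000000
Network: 125.156.0.0/15


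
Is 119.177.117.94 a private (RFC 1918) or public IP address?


RFC 1918 private ranges:
  10.0.0.0/8 (10.0.0.0 - 10.255.255.255)
  172.16.0.0/12 (172.16.0.0 - 172.31.255.255)
  192.168.0.0/16 (192.168.0.0 - 192.168.255.255)
Public (not in any RFC 1918 range)


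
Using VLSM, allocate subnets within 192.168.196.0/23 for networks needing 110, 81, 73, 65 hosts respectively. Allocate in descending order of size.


110 hosts -> /25 (126 usable): 192.168.196.0/25
81 hosts -> /25 (126 usable): 192.168.196.128/25
73 hosts -> /25 (126 usable): 192.168.197.0/25
65 hosts -> /25 (126 usable): 192.168.197.128/25
Allocation: 192.168.196.0/25 (110 hosts, 126 usable); 192.168.196.128/25 (81 hosts, 126 usable); 192.168.197.0/25 (73 hosts, 126 usable); 192.168.197.128/25 (65 hosts, 126 usable)


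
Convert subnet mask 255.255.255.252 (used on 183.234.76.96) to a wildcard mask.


Subnet mask: 255.255.255.252
Wildcard = 255.255.255.255 - subnet mask
255 - 255 = 0
255 - 255 = 0
255 - 255 = 0
255 - 252 = 3
Wildcard: 0.0.0.3


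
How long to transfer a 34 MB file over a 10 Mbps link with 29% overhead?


Effective throughput = 10 * (1 - 29/100) = 7.1 Mbps
File size in Mb = 34 * 8 = 272 Mb
Time = 272 / 7.1
Time = 38.3099 seconds


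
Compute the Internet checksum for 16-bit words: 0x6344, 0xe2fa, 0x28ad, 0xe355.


Sum all words (with carry folding):
+ 0x6344 = 0x6344
+ 0xe2fa = 0x463f
+ 0x28ad = 0x6eec
+ 0xe355 = 0x5242
One's complement: ~0x5242
Checksum = 0xadbd


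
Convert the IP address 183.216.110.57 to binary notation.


183 = 10110111
216 = 11011000
110 = 01101110
57 = 00111001
Binary: 10110111.11011000.01101110.00111001


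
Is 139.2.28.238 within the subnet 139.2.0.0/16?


Subnet network: 139.2.0.0
Test IP AND mask: 139.2.0.0
Yes, 139.2.28.238 is in 139.2.0.0/16


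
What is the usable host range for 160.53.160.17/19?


Network: 160.53.160.0
Broadcast: 160.53.191.255
First usable = network + 1
Last usable = broadcast - 1
Range: 160.53.160.1 to 160.53.191.254


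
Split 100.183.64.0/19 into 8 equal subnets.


New prefix = 19 + 3 = 22
Each subnet has 1024 addresses
  100.183.64.0/22
  100.183.68.0/22
  100.183.72.0/22
  100.183.76.0/22
  100.183.80.0/22
  100.183.84.0/22
  100.183.88.0/22
  100.183.92.0/22
Subnets: 100.183.64.0/22, 100.183.68.0/22, 100.183.72.0/22, 100.183.76.0/22, 100.183.80.0/22, 100.183.84.0/22, 100.183.88.0/22, 100.183.92.0/22


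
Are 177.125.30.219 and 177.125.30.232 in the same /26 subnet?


Mask: 255.255.255.192
177.125.30.219 AND mask = 177.125.30.192
177.125.30.232 AND mask = 177.125.30.192
Yes, same subnet (177.125.30.192)


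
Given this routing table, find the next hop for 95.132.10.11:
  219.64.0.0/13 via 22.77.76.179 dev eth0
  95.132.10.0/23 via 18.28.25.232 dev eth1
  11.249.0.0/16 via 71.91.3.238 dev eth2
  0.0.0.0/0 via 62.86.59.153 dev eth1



Longest prefix match for 95.132.10.11:
  /13 219.64.0.0: no
  /23 95.132.10.0: MATCH
  /16 11.249.0.0: no
  /0 0.0.0.0: MATCH
Selected: next-hop 18.28.25.232 via eth1 (matched /23)


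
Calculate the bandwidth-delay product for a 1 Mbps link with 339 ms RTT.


BDP = bandwidth * RTT
= 1 Mbps * 339 ms
= 1 * 1e6 * 339 / 1000 bits
= 339000 bits
= 42375 bytes
= 41.3818 KB
BDP = 339000 bits (42375 bytes)


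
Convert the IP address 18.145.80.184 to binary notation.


18 = 00010010
145 = 10010001
80 = 01010000
184 = 10111000
Binary: 00010010.10010001.01010000.10111000


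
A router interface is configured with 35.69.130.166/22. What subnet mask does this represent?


/22 means 22 network bits, 10 host bits
Binary: 11111111111111111111110000000000
Mask: 255.255.252.0
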